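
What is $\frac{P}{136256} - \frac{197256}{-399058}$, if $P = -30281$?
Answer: $\frac{7396719119}{27187023424} \approx 0.27207$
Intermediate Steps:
$\frac{P}{136256} - \frac{197256}{-399058} = - \frac{30281}{136256} - \frac{197256}{-399058} = \left(-30281\right) \frac{1}{136256} - - \frac{98628}{199529} = - \frac{30281}{136256} + \frac{98628}{199529} = \frac{7396719119}{27187023424}$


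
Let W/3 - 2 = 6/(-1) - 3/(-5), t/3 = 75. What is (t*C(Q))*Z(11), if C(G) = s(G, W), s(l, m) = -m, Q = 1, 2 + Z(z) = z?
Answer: 20655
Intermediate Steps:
t = 225 (t = 3*75 = 225)
Z(z) = -2 + z
W = -51/5 (W = 6 + 3*(6/(-1) - 3/(-5)) = 6 + 3*(6*(-1) - 3*(-1/5)) = 6 + 3*(-6 + 3/5) = 6 + 3*(-27/5) = 6 - 81/5 = -51/5 ≈ -10.200)
C(G) = 51/5 (C(G) = -1*(-51/5) = 51/5)
(t*C(Q))*Z(11) = (225*(51/5))*(-2 + 11) = 2295*9 = 20655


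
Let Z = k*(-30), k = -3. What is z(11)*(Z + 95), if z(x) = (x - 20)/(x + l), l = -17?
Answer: 555/2 ≈ 277.50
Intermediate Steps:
Z = 90 (Z = -3*(-30) = 90)
z(x) = (-20 + x)/(-17 + x) (z(x) = (x - 20)/(x - 17) = (-20 + x)/(-17 + x))
z(11)*(Z + 95) = ((-20 + 11)/(-17 + 11))*(90 + 95) = (-9/(-6))*185 = -1/6*(-9)*185 = (3/2)*185 = 555/2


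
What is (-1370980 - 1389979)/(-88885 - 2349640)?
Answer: 2760959/2438525 ≈ 1.1322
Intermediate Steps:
(-1370980 - 1389979)/(-88885 - 2349640) = -2760959/(-2438525) = -2760959*(-1/2438525) = 2760959/2438525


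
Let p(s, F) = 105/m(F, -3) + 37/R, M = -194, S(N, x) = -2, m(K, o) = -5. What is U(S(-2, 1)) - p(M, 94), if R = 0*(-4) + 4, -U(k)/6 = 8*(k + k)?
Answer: 815/4 ≈ 203.75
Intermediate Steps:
U(k) = -96*k (U(k) = -48*(k + k) = -48*2*k = -96*k)
R = 4 (R = 0 + 4 = 4)
p(s, F) = -47/4 (p(s, F) = 105/(-5) + 37/4 = 105*(-⅕) + 37*(¼) = -21 + 37/4 = -47/4)
U(S(-2, 1)) - p(M, 94) = -96*(-2) - 1*(-47/4) = 192 + 47/4 = 815/4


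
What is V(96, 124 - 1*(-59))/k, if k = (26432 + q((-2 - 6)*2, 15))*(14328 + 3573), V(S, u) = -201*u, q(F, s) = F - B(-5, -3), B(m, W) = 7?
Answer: -4087/52527501 ≈ -7.7807e-5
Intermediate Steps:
q(F, s) = -7 + F (q(F, s) = F - 1*7 = F - 7 = -7 + F)
k = 472747509 (k = (26432 + (-7 + (-2 - 6)*2))*(14328 + 3573) = (26432 + (-7 - 8*2))*17901 = (26432 + (-7 - 16))*17901 = (26432 - 23)*17901 = 26409*17901 = 472747509)
V(96, 124 - 1*(-59))/k = -201*(124 - 1*(-59))/472747509 = -201*(124 + 59)*(1/472747509) = -201*183*(1/472747509) = -36783*1/472747509 = -4087/52527501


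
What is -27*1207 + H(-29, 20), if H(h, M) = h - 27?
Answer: -32645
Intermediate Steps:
H(h, M) = -27 + h
-27*1207 + H(-29, 20) = -27*1207 + (-27 - 29) = -32589 - 56 = -32645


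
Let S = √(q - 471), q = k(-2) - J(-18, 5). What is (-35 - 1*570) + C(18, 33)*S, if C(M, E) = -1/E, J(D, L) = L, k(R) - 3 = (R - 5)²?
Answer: -605 - 2*I*√106/33 ≈ -605.0 - 0.62398*I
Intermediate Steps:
k(R) = 3 + (-5 + R)² (k(R) = 3 + (R - 5)² = 3 + (-5 + R)²)
q = 47 (q = (3 + (-5 - 2)²) - 1*5 = (3 + (-7)²) - 5 = (3 + 49) - 5 = 52 - 5 = 47)
S = 2*I*√106 (S = √(47 - 471) = √(-424) = 2*I*√106 ≈ 20.591*I)
(-35 - 1*570) + C(18, 33)*S = (-35 - 1*570) + (-1/33)*(2*I*√106) = (-35 - 570) + (-1*1/33)*(2*I*√106) = -605 - 2*I*√106/33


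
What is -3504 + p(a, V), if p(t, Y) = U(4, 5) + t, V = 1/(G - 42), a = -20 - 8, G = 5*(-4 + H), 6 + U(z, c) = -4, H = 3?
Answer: -3542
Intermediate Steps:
U(z, c) = -10 (U(z, c) = -6 - 4 = -10)
G = -5 (G = 5*(-4 + 3) = 5*(-1) = -5)
a = -28
V = -1/47 (V = 1/(-5 - 42) = 1/(-47) = -1/47 ≈ -0.021277)
p(t, Y) = -10 + t
-3504 + p(a, V) = -3504 + (-10 - 28) = -3504 - 38 = -3542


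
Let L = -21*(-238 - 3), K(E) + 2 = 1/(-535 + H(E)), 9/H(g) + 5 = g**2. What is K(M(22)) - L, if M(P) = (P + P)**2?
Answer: -10152476534679/2005228676 ≈ -5063.0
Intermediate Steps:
M(P) = 4*P**2 (M(P) = (2*P)**2 = 4*P**2)
H(g) = 9/(-5 + g**2)
K(E) = -2 + 1/(-535 + 9/(-5 + E**2))
L = 5061 (L = -21*(-241) = 5061)
K(M(22)) - L = 9*(597 - 119*(4*22**2)**2)/(-2684 + 535*(4*22**2)**2) - 1*5061 = 9*(597 - 119*(4*484)**2)/(-2684 + 535*(4*484)**2) - 5061 = 9*(597 - 119*1936**2)/(-2684 + 535*1936**2) - 5061 = 9*(597 - 119*3748096)/(-2684 + 535*3748096) - 5061 = 9*(597 - 446023424)/(-2684 + 2005231360) - 5061 = 9*(-446022827)/2005228676 - 5061 = 9*(1/2005228676)*(-446022827) - 5061 = -4014205443/2005228676 - 5061 = -10152476534679/2005228676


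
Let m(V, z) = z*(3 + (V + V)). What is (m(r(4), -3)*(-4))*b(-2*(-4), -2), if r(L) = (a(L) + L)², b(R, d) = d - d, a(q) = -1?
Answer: 0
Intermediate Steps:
b(R, d) = 0
r(L) = (-1 + L)²
m(V, z) = z*(3 + 2*V)
(m(r(4), -3)*(-4))*b(-2*(-4), -2) = (-3*(3 + 2*(-1 + 4)²)*(-4))*0 = (-3*(3 + 2*3²)*(-4))*0 = (-3*(3 + 2*9)*(-4))*0 = (-3*(3 + 18)*(-4))*0 = (-3*21*(-4))*0 = -63*(-4)*0 = 252*0 = 0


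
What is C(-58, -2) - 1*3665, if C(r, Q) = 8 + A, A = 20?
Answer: -3637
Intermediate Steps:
C(r, Q) = 28 (C(r, Q) = 8 + 20 = 28)
C(-58, -2) - 1*3665 = 28 - 1*3665 = 28 - 3665 = -3637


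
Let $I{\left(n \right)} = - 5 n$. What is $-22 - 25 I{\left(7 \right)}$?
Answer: $853$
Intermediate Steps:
$-22 - 25 I{\left(7 \right)} = -22 - 25 \left(\left(-5\right) 7\right) = -22 - -875 = -22 + 875 = 853$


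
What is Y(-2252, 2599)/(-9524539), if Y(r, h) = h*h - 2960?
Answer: -6751841/9524539 ≈ -0.70889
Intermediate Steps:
Y(r, h) = -2960 + h² (Y(r, h) = h² - 2960 = -2960 + h²)
Y(-2252, 2599)/(-9524539) = (-2960 + 2599²)/(-9524539) = (-2960 + 6754801)*(-1/9524539) = 6751841*(-1/9524539) = -6751841/9524539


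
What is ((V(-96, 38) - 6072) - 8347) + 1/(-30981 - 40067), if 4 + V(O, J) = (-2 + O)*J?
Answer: -1289308057/71048 ≈ -18147.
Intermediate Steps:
V(O, J) = -4 + J*(-2 + O) (V(O, J) = -4 + (-2 + O)*J = -4 + J*(-2 + O))
((V(-96, 38) - 6072) - 8347) + 1/(-30981 - 40067) = (((-4 - 2*38 + 38*(-96)) - 6072) - 8347) + 1/(-30981 - 40067) = (((-4 - 76 - 3648) - 6072) - 8347) + 1/(-71048) = ((-3728 - 6072) - 8347) - 1/71048 = (-9800 - 8347) - 1/71048 = -18147 - 1/71048 = -1289308057/71048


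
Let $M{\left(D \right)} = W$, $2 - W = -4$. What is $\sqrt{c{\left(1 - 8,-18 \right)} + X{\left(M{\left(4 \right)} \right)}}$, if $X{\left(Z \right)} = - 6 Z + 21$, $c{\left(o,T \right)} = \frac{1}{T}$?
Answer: $\frac{i \sqrt{542}}{6} \approx 3.8801 i$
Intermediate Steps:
$W = 6$ ($W = 2 - -4 = 2 + 4 = 6$)
$M{\left(D \right)} = 6$
$X{\left(Z \right)} = 21 - 6 Z$
$\sqrt{c{\left(1 - 8,-18 \right)} + X{\left(M{\left(4 \right)} \right)}} = \sqrt{\frac{1}{-18} + \left(21 - 36\right)} = \sqrt{- \frac{1}{18} + \left(21 - 36\right)} = \sqrt{- \frac{1}{18} - 15} = \sqrt{- \frac{271}{18}} = \frac{i \sqrt{542}}{6}$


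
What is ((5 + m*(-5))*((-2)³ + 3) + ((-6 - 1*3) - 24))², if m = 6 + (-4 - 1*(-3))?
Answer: 4489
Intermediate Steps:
m = 5 (m = 6 + (-4 + 3) = 6 - 1 = 5)
((5 + m*(-5))*((-2)³ + 3) + ((-6 - 1*3) - 24))² = ((5 + 5*(-5))*((-2)³ + 3) + ((-6 - 1*3) - 24))² = ((5 - 25)*(-8 + 3) + ((-6 - 3) - 24))² = (-20*(-5) + (-9 - 24))² = (100 - 33)² = 67² = 4489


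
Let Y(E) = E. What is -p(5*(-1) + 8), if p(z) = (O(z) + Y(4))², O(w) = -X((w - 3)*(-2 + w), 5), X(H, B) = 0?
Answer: -16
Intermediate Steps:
O(w) = 0 (O(w) = -1*0 = 0)
p(z) = 16 (p(z) = (0 + 4)² = 4² = 16)
-p(5*(-1) + 8) = -1*16 = -16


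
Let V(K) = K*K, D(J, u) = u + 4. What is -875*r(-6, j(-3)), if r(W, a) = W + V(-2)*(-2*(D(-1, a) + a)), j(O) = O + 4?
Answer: 47250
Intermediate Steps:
D(J, u) = 4 + u
V(K) = K**2
j(O) = 4 + O
r(W, a) = -32 + W - 16*a (r(W, a) = W + (-2)**2*(-2*((4 + a) + a)) = W + 4*(-2*(4 + 2*a)) = W + 4*(-8 - 4*a) = W + (-32 - 16*a) = -32 + W - 16*a)
-875*r(-6, j(-3)) = -875*(-32 - 6 - 16*(4 - 3)) = -875*(-32 - 6 - 16*1) = -875*(-32 - 6 - 16) = -875*(-54) = 47250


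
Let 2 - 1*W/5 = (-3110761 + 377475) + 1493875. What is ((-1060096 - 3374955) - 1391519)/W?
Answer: -1165314/1239413 ≈ -0.94021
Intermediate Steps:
W = 6197065 (W = 10 - 5*((-3110761 + 377475) + 1493875) = 10 - 5*(-2733286 + 1493875) = 10 - 5*(-1239411) = 10 + 6197055 = 6197065)
((-1060096 - 3374955) - 1391519)/W = ((-1060096 - 3374955) - 1391519)/6197065 = (-4435051 - 1391519)*(1/6197065) = -5826570*1/6197065 = -1165314/1239413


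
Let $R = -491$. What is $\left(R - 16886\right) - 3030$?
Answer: $-20407$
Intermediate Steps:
$\left(R - 16886\right) - 3030 = \left(-491 - 16886\right) - 3030 = -17377 - 3030 = -20407$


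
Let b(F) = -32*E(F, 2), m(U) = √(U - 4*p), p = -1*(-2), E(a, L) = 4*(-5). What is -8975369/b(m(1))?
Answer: -8975369/640 ≈ -14024.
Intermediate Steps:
E(a, L) = -20
p = 2
m(U) = √(-8 + U) (m(U) = √(U - 4*2) = √(U - 8) = √(-8 + U))
b(F) = 640 (b(F) = -32*(-20) = 640)
-8975369/b(m(1)) = -8975369/640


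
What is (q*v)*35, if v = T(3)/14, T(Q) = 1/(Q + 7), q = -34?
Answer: -17/2 ≈ -8.5000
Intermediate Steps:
T(Q) = 1/(7 + Q)
v = 1/140 (v = 1/((7 + 3)*14) = (1/14)/10 = (1/10)*(1/14) = 1/140 ≈ 0.0071429)
(q*v)*35 = -34*1/140*35 = -17/70*35 = -17/2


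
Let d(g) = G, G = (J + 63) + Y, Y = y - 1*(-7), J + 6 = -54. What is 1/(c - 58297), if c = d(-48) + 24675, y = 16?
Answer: -1/33596 ≈ -2.9765e-5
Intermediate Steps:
J = -60 (J = -6 - 54 = -60)
Y = 23 (Y = 16 - 1*(-7) = 16 + 7 = 23)
G = 26 (G = (-60 + 63) + 23 = 3 + 23 = 26)
d(g) = 26
c = 24701 (c = 26 + 24675 = 24701)
1/(c - 58297) = 1/(24701 - 58297) = 1/(-33596) = -1/33596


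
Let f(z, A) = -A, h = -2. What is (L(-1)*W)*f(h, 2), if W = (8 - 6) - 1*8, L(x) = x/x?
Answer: 12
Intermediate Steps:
L(x) = 1
W = -6 (W = 2 - 8 = -6)
(L(-1)*W)*f(h, 2) = (1*(-6))*(-1*2) = -6*(-2) = 12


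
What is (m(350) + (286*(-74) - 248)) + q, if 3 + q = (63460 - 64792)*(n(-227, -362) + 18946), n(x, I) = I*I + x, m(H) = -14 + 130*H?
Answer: -199460245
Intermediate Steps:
n(x, I) = x + I² (n(x, I) = I² + x = x + I²)
q = -199484319 (q = -3 + (63460 - 64792)*((-227 + (-362)²) + 18946) = -3 - 1332*((-227 + 131044) + 18946) = -3 - 1332*(130817 + 18946) = -3 - 1332*149763 = -3 - 199484316 = -199484319)
(m(350) + (286*(-74) - 248)) + q = ((-14 + 130*350) + (286*(-74) - 248)) - 199484319 = ((-14 + 45500) + (-21164 - 248)) - 199484319 = (45486 - 21412) - 199484319 = 24074 - 199484319 = -199460245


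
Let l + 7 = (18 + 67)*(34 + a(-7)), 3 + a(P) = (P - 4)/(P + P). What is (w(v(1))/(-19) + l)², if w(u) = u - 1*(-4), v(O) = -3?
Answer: 513800806401/70756 ≈ 7.2616e+6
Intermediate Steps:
w(u) = 4 + u (w(u) = u + 4 = 4 + u)
a(P) = -3 + (-4 + P)/(2*P) (a(P) = -3 + (P - 4)/(P + P) = -3 + (-4 + P)/((2*P)) = -3 + (-4 + P)*(1/(2*P)) = -3 + (-4 + P)/(2*P))
l = 37727/14 (l = -7 + (18 + 67)*(34 + (-5/2 - 2/(-7))) = -7 + 85*(34 + (-5/2 - 2*(-⅐))) = -7 + 85*(34 + (-5/2 + 2/7)) = -7 + 85*(34 - 31/14) = -7 + 85*(445/14) = -7 + 37825/14 = 37727/14 ≈ 2694.8)
(w(v(1))/(-19) + l)² = ((4 - 3)/(-19) + 37727/14)² = (1*(-1/19) + 37727/14)² = (-1/19 + 37727/14)² = (716799/266)² = 513800806401/70756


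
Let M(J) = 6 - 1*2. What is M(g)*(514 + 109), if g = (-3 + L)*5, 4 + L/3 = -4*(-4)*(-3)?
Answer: 2492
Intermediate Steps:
L = -156 (L = -12 + 3*(-4*(-4)*(-3)) = -12 + 3*(16*(-3)) = -12 + 3*(-48) = -12 - 144 = -156)
g = -795 (g = (-3 - 156)*5 = -159*5 = -795)
M(J) = 4 (M(J) = 6 - 2 = 4)
M(g)*(514 + 109) = 4*(514 + 109) = 4*623 = 2492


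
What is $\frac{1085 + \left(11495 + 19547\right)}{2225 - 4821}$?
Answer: $- \frac{32127}{2596} \approx -12.376$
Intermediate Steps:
$\frac{1085 + \left(11495 + 19547\right)}{2225 - 4821} = \frac{1085 + 31042}{-2596} = 32127 \left(- \frac{1}{2596}\right) = - \frac{32127}{2596}$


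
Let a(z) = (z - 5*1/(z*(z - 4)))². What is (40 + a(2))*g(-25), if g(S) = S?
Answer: -20225/16 ≈ -1264.1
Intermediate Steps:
a(z) = (z - 5/(z*(-4 + z)))² (a(z) = (z - 5*1/(z*(-4 + z)))² = (z - 5/(z*(-4 + z)))²)
(40 + a(2))*g(-25) = (40 + (5 - 1*2³ + 4*2²)²/(2²*(-4 + 2)²))*(-25) = (40 + (¼)*(5 - 1*8 + 4*4)²/(-2)²)*(-25) = (40 + (¼)*(¼)*(5 - 8 + 16)²)*(-25) = (40 + (¼)*(¼)*13²)*(-25) = (40 + (¼)*(¼)*169)*(-25) = (40 + 169/16)*(-25) = (809/16)*(-25) = -20225/16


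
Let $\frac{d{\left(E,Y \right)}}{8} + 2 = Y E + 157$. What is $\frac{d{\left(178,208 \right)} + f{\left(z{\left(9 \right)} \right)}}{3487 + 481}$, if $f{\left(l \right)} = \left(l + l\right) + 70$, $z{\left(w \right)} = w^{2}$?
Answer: $\frac{4651}{62} \approx 75.016$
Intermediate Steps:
$d{\left(E,Y \right)} = 1240 + 8 E Y$ ($d{\left(E,Y \right)} = -16 + 8 \left(Y E + 157\right) = -16 + 8 \left(E Y + 157\right) = -16 + 8 \left(157 + E Y\right) = -16 + \left(1256 + 8 E Y\right) = 1240 + 8 E Y$)
$f{\left(l \right)} = 70 + 2 l$ ($f{\left(l \right)} = 2 l + 70 = 70 + 2 l$)
$\frac{d{\left(178,208 \right)} + f{\left(z{\left(9 \right)} \right)}}{3487 + 481} = \frac{\left(1240 + 8 \cdot 178 \cdot 208\right) + \left(70 + 2 \cdot 9^{2}\right)}{3487 + 481} = \frac{\left(1240 + 296192\right) + \left(70 + 2 \cdot 81\right)}{3968} = \left(297432 + \left(70 + 162\right)\right) \frac{1}{3968} = \left(297432 + 232\right) \frac{1}{3968} = 297664 \cdot \frac{1}{3968} = \frac{4651}{62}$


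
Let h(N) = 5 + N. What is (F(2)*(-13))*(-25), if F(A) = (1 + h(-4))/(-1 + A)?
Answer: 650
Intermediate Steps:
F(A) = 2/(-1 + A) (F(A) = (1 + (5 - 4))/(-1 + A) = (1 + 1)/(-1 + A) = 2/(-1 + A))
(F(2)*(-13))*(-25) = ((2/(-1 + 2))*(-13))*(-25) = ((2/1)*(-13))*(-25) = ((2*1)*(-13))*(-25) = (2*(-13))*(-25) = -26*(-25) = 650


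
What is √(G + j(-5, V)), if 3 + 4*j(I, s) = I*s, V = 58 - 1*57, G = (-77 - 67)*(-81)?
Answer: 7*√238 ≈ 107.99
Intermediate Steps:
G = 11664 (G = -144*(-81) = 11664)
V = 1 (V = 58 - 57 = 1)
j(I, s) = -¾ + I*s/4 (j(I, s) = -¾ + (I*s)/4 = -¾ + I*s/4)
√(G + j(-5, V)) = √(11664 + (-¾ + (¼)*(-5)*1)) = √(11664 + (-¾ - 5/4)) = √(11664 - 2) = √11662 = 7*√238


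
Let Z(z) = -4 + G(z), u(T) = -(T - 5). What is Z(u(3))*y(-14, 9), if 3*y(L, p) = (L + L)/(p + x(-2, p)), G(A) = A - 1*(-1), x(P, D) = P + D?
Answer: 7/12 ≈ 0.58333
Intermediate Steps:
x(P, D) = D + P
G(A) = 1 + A (G(A) = A + 1 = 1 + A)
y(L, p) = 2*L/(3*(-2 + 2*p)) (y(L, p) = ((L + L)/(p + (p - 2)))/3 = ((2*L)/(p + (-2 + p)))/3 = ((2*L)/(-2 + 2*p))/3 = (2*L/(-2 + 2*p))/3 = 2*L/(3*(-2 + 2*p)))
u(T) = 5 - T (u(T) = -(-5 + T) = 5 - T)
Z(z) = -3 + z (Z(z) = -4 + (1 + z) = -3 + z)
Z(u(3))*y(-14, 9) = (-3 + (5 - 1*3))*((⅓)*(-14)/(-1 + 9)) = (-3 + (5 - 3))*((⅓)*(-14)/8) = (-3 + 2)*((⅓)*(-14)*(⅛)) = -1*(-7/12) = 7/12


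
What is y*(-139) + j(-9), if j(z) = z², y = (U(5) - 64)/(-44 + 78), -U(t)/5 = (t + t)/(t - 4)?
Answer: 9300/17 ≈ 547.06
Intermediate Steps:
U(t) = -10*t/(-4 + t) (U(t) = -5*(t + t)/(t - 4) = -5*2*t/(-4 + t) = -10*t/(-4 + t))
y = -57/17 (y = (-10*5/(-4 + 5) - 64)/(-44 + 78) = (-10*5/1 - 64)/34 = (-10*5*1 - 64)*(1/34) = (-50 - 64)*(1/34) = -114*1/34 = -57/17 ≈ -3.3529)
y*(-139) + j(-9) = -57/17*(-139) + (-9)² = 7923/17 + 81 = 9300/17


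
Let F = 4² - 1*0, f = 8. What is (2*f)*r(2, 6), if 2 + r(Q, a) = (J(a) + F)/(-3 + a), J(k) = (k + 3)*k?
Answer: 1024/3 ≈ 341.33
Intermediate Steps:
J(k) = k*(3 + k) (J(k) = (3 + k)*k = k*(3 + k))
F = 16 (F = 16 + 0 = 16)
r(Q, a) = -2 + (16 + a*(3 + a))/(-3 + a) (r(Q, a) = -2 + (a*(3 + a) + 16)/(-3 + a) = -2 + (16 + a*(3 + a))/(-3 + a))
(2*f)*r(2, 6) = (2*8)*((22 + 6 + 6²)/(-3 + 6)) = 16*((22 + 6 + 36)/3) = 16*((⅓)*64) = 16*(64/3) = 1024/3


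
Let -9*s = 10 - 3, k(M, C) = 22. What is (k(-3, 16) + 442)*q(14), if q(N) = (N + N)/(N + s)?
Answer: 16704/17 ≈ 982.59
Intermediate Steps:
s = -7/9 (s = -(10 - 3)/9 = -1/9*7 = -7/9 ≈ -0.77778)
q(N) = 2*N/(-7/9 + N) (q(N) = (N + N)/(N - 7/9) = (2*N)/(-7/9 + N) = 2*N/(-7/9 + N))
(k(-3, 16) + 442)*q(14) = (22 + 442)*(18*14/(-7 + 9*14)) = 464*(18*14/(-7 + 126)) = 464*(18*14/119) = 464*(18*14*(1/119)) = 464*(36/17) = 16704/17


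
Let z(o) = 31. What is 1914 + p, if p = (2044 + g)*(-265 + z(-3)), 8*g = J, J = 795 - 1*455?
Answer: -486327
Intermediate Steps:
J = 340 (J = 795 - 455 = 340)
g = 85/2 (g = (⅛)*340 = 85/2 ≈ 42.500)
p = -488241 (p = (2044 + 85/2)*(-265 + 31) = (4173/2)*(-234) = -488241)
1914 + p = 1914 - 488241 = -486327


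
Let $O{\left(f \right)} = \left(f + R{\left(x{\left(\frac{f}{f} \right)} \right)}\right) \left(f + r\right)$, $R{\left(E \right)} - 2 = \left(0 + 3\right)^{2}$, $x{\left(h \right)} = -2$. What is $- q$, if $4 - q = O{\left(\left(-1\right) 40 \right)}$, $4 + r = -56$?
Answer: $2896$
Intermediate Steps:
$r = -60$ ($r = -4 - 56 = -60$)
$R{\left(E \right)} = 11$ ($R{\left(E \right)} = 2 + \left(0 + 3\right)^{2} = 2 + 3^{2} = 2 + 9 = 11$)
$O{\left(f \right)} = \left(-60 + f\right) \left(11 + f\right)$ ($O{\left(f \right)} = \left(f + 11\right) \left(f - 60\right) = \left(11 + f\right) \left(-60 + f\right) = \left(-60 + f\right) \left(11 + f\right)$)
$q = -2896$ ($q = 4 - \left(-660 + \left(\left(-1\right) 40\right)^{2} - 49 \left(\left(-1\right) 40\right)\right) = 4 - \left(-660 + \left(-40\right)^{2} - -1960\right) = 4 - \left(-660 + 1600 + 1960\right) = 4 - 2900 = -2896$)
$- q = \left(-1\right) \left(-2896\right) = 2896$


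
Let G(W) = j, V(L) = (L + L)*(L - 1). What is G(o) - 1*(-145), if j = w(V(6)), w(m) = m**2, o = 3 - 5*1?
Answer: 3745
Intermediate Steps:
o = -2 (o = 3 - 5 = -2)
V(L) = 2*L*(-1 + L) (V(L) = (2*L)*(-1 + L) = 2*L*(-1 + L))
j = 3600 (j = (2*6*(-1 + 6))**2 = (2*6*5)**2 = 60**2 = 3600)
G(W) = 3600
G(o) - 1*(-145) = 3600 - 1*(-145) = 3600 + 145 = 3745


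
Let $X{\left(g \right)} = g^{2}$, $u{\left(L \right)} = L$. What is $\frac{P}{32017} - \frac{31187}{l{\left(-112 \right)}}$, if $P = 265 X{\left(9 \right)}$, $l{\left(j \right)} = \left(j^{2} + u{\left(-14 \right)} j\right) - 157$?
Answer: $- \frac{698970104}{446797235} \approx -1.5644$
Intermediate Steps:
$l{\left(j \right)} = -157 + j^{2} - 14 j$ ($l{\left(j \right)} = \left(j^{2} - 14 j\right) - 157 = -157 + j^{2} - 14 j$)
$P = 21465$ ($P = 265 \cdot 9^{2} = 265 \cdot 81 = 21465$)
$\frac{P}{32017} - \frac{31187}{l{\left(-112 \right)}} = \frac{21465}{32017} - \frac{31187}{-157 + \left(-112\right)^{2} - -1568} = 21465 \cdot \frac{1}{32017} - \frac{31187}{-157 + 12544 + 1568} = \frac{21465}{32017} - \frac{31187}{13955} = - \frac{698970104}{446797235}$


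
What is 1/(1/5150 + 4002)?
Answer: 5150/20610301 ≈ 0.00024988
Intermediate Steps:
1/(1/5150 + 4002) = 1/(20610301/5150) = 5150/20610301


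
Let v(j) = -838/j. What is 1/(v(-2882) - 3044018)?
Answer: -1441/4386429519 ≈ -3.2851e-7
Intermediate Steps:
1/(v(-2882) - 3044018) = 1/(-838/(-2882) - 3044018) = 1/(-838*(-1/2882) - 3044018) = 1/(419/1441 - 3044018) = 1/(-4386429519/1441) = -1441/4386429519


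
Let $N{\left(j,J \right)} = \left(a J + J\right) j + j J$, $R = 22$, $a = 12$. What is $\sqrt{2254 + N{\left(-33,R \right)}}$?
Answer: $i \sqrt{7910} \approx 88.938 i$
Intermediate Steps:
$N{\left(j,J \right)} = 14 J j$ ($N{\left(j,J \right)} = \left(12 J + J\right) j + j J = 13 J j + J j = 14 J j$)
$\sqrt{2254 + N{\left(-33,R \right)}} = \sqrt{2254 + 14 \cdot 22 \left(-33\right)} = \sqrt{2254 - 10164} = \sqrt{-7910} = i \sqrt{7910}$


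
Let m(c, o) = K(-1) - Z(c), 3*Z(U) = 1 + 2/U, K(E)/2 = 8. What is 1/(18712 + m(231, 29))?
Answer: 693/12978271 ≈ 5.3397e-5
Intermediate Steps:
K(E) = 16 (K(E) = 2*8 = 16)
Z(U) = 1/3 + 2/(3*U) (Z(U) = (1 + 2/U)/3 = 1/3 + 2/(3*U))
m(c, o) = 16 - (2 + c)/(3*c)
1/(18712 + m(231, 29)) = 1/(18712 + (1/3)*(-2 + 47*231)/231) = 1/(18712 + (1/3)*(1/231)*(-2 + 10857)) = 1/(18712 + (1/3)*(1/231)*10855) = 1/(18712 + 10855/693) = 1/(12978271/693) = 693/12978271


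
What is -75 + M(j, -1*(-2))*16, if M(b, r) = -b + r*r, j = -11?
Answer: 165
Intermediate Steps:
M(b, r) = r**2 - b (M(b, r) = -b + r**2 = r**2 - b)
-75 + M(j, -1*(-2))*16 = -75 + ((-1*(-2))**2 - 1*(-11))*16 = -75 + (2**2 + 11)*16 = -75 + (4 + 11)*16 = -75 + 15*16 = -75 + 240 = 165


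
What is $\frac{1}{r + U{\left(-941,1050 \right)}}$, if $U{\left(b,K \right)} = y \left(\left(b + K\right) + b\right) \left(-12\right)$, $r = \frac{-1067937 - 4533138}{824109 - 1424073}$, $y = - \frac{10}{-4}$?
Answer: $\frac{11764}{293739265} \approx 4.0049 \cdot 10^{-5}$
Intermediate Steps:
$y = \frac{5}{2}$ ($y = \left(-10\right) \left(- \frac{1}{4}\right) = \frac{5}{2} \approx 2.5$)
$r = \frac{109825}{11764}$ ($r = - \frac{5601075}{-599964} = \left(-5601075\right) \left(- \frac{1}{599964}\right) = \frac{109825}{11764} \approx 9.3357$)
$U{\left(b,K \right)} = - 60 b - 30 K$ ($U{\left(b,K \right)} = \frac{5 \left(\left(b + K\right) + b\right)}{2} \left(-12\right) = \frac{5 \left(\left(K + b\right) + b\right)}{2} \left(-12\right) = \frac{5 \left(K + 2 b\right)}{2} \left(-12\right) = \left(5 b + \frac{5 K}{2}\right) \left(-12\right) = - 60 b - 30 K$)
$\frac{1}{r + U{\left(-941,1050 \right)}} = \frac{1}{\frac{109825}{11764} - -24960} = \frac{1}{\frac{109825}{11764} + \left(56460 - 31500\right)} = \frac{1}{\frac{109825}{11764} + 24960} = \frac{1}{\frac{293739265}{11764}} = \frac{11764}{293739265}$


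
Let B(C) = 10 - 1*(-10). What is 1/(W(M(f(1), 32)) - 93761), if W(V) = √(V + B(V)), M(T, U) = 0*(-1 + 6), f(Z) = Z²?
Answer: -93761/8791125101 - 2*√5/8791125101 ≈ -1.0666e-5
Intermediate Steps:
B(C) = 20 (B(C) = 10 + 10 = 20)
M(T, U) = 0 (M(T, U) = 0*5 = 0)
W(V) = √(20 + V) (W(V) = √(V + 20) = √(20 + V))
1/(W(M(f(1), 32)) - 93761) = 1/(√(20 + 0) - 93761) = 1/(√20 - 93761) = 1/(2*√5 - 93761) = 1/(-93761 + 2*√5)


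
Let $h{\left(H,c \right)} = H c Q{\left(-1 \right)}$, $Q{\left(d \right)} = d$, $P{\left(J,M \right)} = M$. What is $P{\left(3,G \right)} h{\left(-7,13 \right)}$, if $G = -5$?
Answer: $-455$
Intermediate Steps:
$h{\left(H,c \right)} = - H c$ ($h{\left(H,c \right)} = H c \left(-1\right) = - H c$)
$P{\left(3,G \right)} h{\left(-7,13 \right)} = - 5 \left(\left(-1\right) \left(-7\right) 13\right) = \left(-5\right) 91 = -455$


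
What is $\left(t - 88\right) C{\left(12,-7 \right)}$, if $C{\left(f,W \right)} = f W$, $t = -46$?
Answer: $11256$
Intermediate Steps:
$C{\left(f,W \right)} = W f$
$\left(t - 88\right) C{\left(12,-7 \right)} = \left(-46 - 88\right) \left(\left(-7\right) 12\right) = \left(-134\right) \left(-84\right) = 11256$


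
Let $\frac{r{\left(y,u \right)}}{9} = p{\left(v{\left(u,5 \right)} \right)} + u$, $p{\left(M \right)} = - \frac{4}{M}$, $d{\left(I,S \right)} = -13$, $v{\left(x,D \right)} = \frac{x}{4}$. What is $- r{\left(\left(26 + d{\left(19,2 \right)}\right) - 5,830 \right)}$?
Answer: $- \frac{3099978}{415} \approx -7469.8$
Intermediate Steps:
$v{\left(x,D \right)} = \frac{x}{4}$ ($v{\left(x,D \right)} = x \frac{1}{4} = \frac{x}{4}$)
$r{\left(y,u \right)} = - \frac{144}{u} + 9 u$ ($r{\left(y,u \right)} = 9 \left(- \frac{4}{\frac{1}{4} u} + u\right) = 9 \left(- 4 \frac{4}{u} + u\right) = 9 \left(- \frac{16}{u} + u\right) = 9 \left(u - \frac{16}{u}\right) = - \frac{144}{u} + 9 u$)
$- r{\left(\left(26 + d{\left(19,2 \right)}\right) - 5,830 \right)} = - (- \frac{144}{830} + 9 \cdot 830) = - (\left(-144\right) \frac{1}{830} + 7470) = - (- \frac{72}{415} + 7470) = \left(-1\right) \frac{3099978}{415} = - \frac{3099978}{415}$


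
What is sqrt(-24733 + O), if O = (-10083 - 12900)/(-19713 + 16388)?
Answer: I*sqrt(10934494186)/665 ≈ 157.25*I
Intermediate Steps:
O = 22983/3325 (O = -22983/(-3325) = -22983*(-1/3325) = 22983/3325 ≈ 6.9122)
sqrt(-24733 + O) = sqrt(-24733 + 22983/3325) = sqrt(-82214242/3325) = I*sqrt(10934494186)/665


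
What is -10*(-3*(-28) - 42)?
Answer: -420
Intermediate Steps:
-10*(-3*(-28) - 42) = -10*(84 - 42) = -10*42 = -420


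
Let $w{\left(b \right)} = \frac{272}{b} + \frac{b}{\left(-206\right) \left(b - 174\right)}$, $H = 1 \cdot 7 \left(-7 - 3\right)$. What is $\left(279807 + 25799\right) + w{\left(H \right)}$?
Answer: $\frac{268813730543}{879620} \approx 3.056 \cdot 10^{5}$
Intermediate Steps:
$H = -70$ ($H = 7 \left(-10\right) = -70$)
$w{\left(b \right)} = \frac{272}{b} + \frac{b}{35844 - 206 b}$ ($w{\left(b \right)} = \frac{272}{b} + \frac{b}{\left(-206\right) \left(-174 + b\right)} = \frac{272}{b} + \frac{b}{35844 - 206 b}$)
$\left(279807 + 25799\right) + w{\left(H \right)} = \left(279807 + 25799\right) + \frac{-9749568 - \left(-70\right)^{2} + 56032 \left(-70\right)}{206 \left(-70\right) \left(-174 - 70\right)} = 305606 + \frac{1}{206} \left(- \frac{1}{70}\right) \frac{1}{-244} \left(-9749568 - 4900 - 3922240\right) = 305606 + \frac{1}{206} \left(- \frac{1}{70}\right) \left(- \frac{1}{244}\right) \left(-9749568 - 4900 - 3922240\right) = 305606 + \frac{1}{206} \left(- \frac{1}{70}\right) \left(- \frac{1}{244}\right) \left(-13676708\right) = 305606 - \frac{3419177}{879620} = \frac{268813730543}{879620}$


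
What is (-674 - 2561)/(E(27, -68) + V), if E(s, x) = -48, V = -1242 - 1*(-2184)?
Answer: -3235/894 ≈ -3.6186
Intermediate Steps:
V = 942 (V = -1242 + 2184 = 942)
(-674 - 2561)/(E(27, -68) + V) = (-674 - 2561)/(-48 + 942) = -3235/894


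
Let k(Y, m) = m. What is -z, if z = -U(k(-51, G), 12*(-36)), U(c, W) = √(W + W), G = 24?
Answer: 12*I*√6 ≈ 29.394*I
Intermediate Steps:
U(c, W) = √2*√W (U(c, W) = √(2*W) = √2*√W)
z = -12*I*√6 (z = -√2*√(12*(-36)) = -√2*√(-432) = -√2*12*I*√3 = -12*I*√6 ≈ -29.394*I)
-z = -(-12)*I*√6 = 12*I*√6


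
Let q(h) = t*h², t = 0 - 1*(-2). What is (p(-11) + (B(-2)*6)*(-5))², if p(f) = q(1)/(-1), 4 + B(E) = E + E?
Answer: 56644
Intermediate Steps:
B(E) = -4 + 2*E (B(E) = -4 + (E + E) = -4 + 2*E)
t = 2 (t = 0 + 2 = 2)
q(h) = 2*h²
p(f) = -2 (p(f) = (2*1²)/(-1) = (2*1)*(-1) = 2*(-1) = -2)
(p(-11) + (B(-2)*6)*(-5))² = (-2 + ((-4 + 2*(-2))*6)*(-5))² = (-2 + ((-4 - 4)*6)*(-5))² = (-2 - 8*6*(-5))² = (-2 - 48*(-5))² = (-2 + 240)² = 238² = 56644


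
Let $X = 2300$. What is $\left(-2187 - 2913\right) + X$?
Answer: $-2800$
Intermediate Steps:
$\left(-2187 - 2913\right) + X = \left(-2187 - 2913\right) + 2300 = -5100 + 2300 = -2800$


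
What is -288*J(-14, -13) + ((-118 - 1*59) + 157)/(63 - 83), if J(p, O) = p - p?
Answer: 1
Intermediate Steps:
J(p, O) = 0
-288*J(-14, -13) + ((-118 - 1*59) + 157)/(63 - 83) = -288*0 + ((-118 - 1*59) + 157)/(63 - 83) = 0 + ((-118 - 59) + 157)/(-20) = 0 + (-177 + 157)*(-1/20) = 0 - 20*(-1/20) = 0 + 1 = 1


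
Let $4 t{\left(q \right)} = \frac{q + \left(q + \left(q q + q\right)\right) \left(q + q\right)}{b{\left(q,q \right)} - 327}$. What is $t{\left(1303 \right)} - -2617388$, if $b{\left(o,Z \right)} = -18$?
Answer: $- \frac{819287353}{1380} \approx -5.9369 \cdot 10^{5}$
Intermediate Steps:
$t{\left(q \right)} = - \frac{q}{1380} - \frac{q \left(q^{2} + 2 q\right)}{690}$ ($t{\left(q \right)} = \frac{\left(q + \left(q + \left(q q + q\right)\right) \left(q + q\right)\right) \frac{1}{-18 - 327}}{4} = \frac{\left(q + \left(q + \left(q^{2} + q\right)\right) 2 q\right) \frac{1}{-345}}{4} = \frac{\left(q + \left(q + \left(q + q^{2}\right)\right) 2 q\right) \left(- \frac{1}{345}\right)}{4} = \frac{\left(q + \left(q^{2} + 2 q\right) 2 q\right) \left(- \frac{1}{345}\right)}{4} = \frac{\left(q + 2 q \left(q^{2} + 2 q\right)\right) \left(- \frac{1}{345}\right)}{4} = \frac{- \frac{q}{345} - \frac{2 q \left(q^{2} + 2 q\right)}{345}}{4} = - \frac{q}{1380} - \frac{q \left(q^{2} + 2 q\right)}{690}$)
$t{\left(1303 \right)} - -2617388 = \left(- \frac{1}{1380}\right) 1303 \left(1 + 2 \cdot 1303^{2} + 4 \cdot 1303\right) - -2617388 = \left(- \frac{1}{1380}\right) 1303 \left(1 + 2 \cdot 1697809 + 5212\right) + 2617388 = \left(- \frac{1}{1380}\right) 1303 \left(1 + 3395618 + 5212\right) + 2617388 = \left(- \frac{1}{1380}\right) 1303 \cdot 3400831 + 2617388 = - \frac{4431282793}{1380} + 2617388 = - \frac{819287353}{1380}$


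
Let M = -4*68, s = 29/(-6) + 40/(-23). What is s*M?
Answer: 123352/69 ≈ 1787.7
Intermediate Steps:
s = -907/138 (s = 29*(-1/6) + 40*(-1/23) = -29/6 - 40/23 = -907/138 ≈ -6.5725)
M = -272
s*M = -907/138*(-272) = 123352/69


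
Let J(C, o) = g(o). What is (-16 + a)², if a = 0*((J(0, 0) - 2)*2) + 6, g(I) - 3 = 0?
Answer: 100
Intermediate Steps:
g(I) = 3 (g(I) = 3 + 0 = 3)
J(C, o) = 3
a = 6 (a = 0*((3 - 2)*2) + 6 = 0*(1*2) + 6 = 0*2 + 6 = 0 + 6 = 6)
(-16 + a)² = (-16 + 6)² = (-10)² = 100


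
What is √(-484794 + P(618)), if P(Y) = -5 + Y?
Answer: I*√484181 ≈ 695.83*I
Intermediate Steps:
√(-484794 + P(618)) = √(-484794 + (-5 + 618)) = √(-484794 + 613) = √(-484181) = I*√484181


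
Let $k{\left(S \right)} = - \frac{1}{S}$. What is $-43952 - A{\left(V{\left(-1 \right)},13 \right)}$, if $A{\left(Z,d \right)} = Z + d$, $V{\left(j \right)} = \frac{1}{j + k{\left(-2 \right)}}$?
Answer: $-43963$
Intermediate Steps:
$V{\left(j \right)} = \frac{1}{\frac{1}{2} + j}$ ($V{\left(j \right)} = \frac{1}{j - \frac{1}{-2}} = \frac{1}{j - - \frac{1}{2}} = \frac{1}{j + \frac{1}{2}} = \frac{1}{\frac{1}{2} + j}$)
$-43952 - A{\left(V{\left(-1 \right)},13 \right)} = -43952 - \left(\frac{2}{1 + 2 \left(-1\right)} + 13\right) = -43952 - \left(\frac{2}{1 - 2} + 13\right) = -43952 - \left(\frac{2}{-1} + 13\right) = -43952 - \left(2 \left(-1\right) + 13\right) = -43952 - \left(-2 + 13\right) = -43952 - 11 = -43963$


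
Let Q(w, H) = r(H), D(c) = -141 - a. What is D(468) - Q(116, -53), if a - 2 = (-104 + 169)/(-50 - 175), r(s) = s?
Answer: -4037/45 ≈ -89.711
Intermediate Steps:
a = 77/45 (a = 2 + (-104 + 169)/(-50 - 175) = 2 + 65/(-225) = 2 + 65*(-1/225) = 2 - 13/45 = 77/45 ≈ 1.7111)
D(c) = -6422/45 (D(c) = -141 - 1*77/45 = -141 - 77/45 = -6422/45)
Q(w, H) = H
D(468) - Q(116, -53) = -6422/45 - 1*(-53) = -6422/45 + 53 = -4037/45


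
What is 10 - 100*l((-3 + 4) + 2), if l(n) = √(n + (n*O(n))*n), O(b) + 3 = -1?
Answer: 10 - 100*I*√33 ≈ 10.0 - 574.46*I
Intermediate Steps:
O(b) = -4 (O(b) = -3 - 1 = -4)
l(n) = √(n - 4*n²) (l(n) = √(n + (n*(-4))*n) = √(n + (-4*n)*n) = √(n - 4*n²))
10 - 100*l((-3 + 4) + 2) = 10 - 100*√(1 - 4*((-3 + 4) + 2))*√((-3 + 4) + 2) = 10 - 100*√(1 + 2)*√(1 - 4*(1 + 2)) = 10 - 100*√3*√(1 - 4*3) = 10 - 100*√3*√(1 - 12) = 10 - 100*I*√33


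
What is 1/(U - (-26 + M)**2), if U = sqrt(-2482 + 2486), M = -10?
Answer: -1/1294 ≈ -0.00077280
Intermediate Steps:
U = 2 (U = sqrt(4) = 2)
1/(U - (-26 + M)**2) = 1/(2 - (-26 - 10)**2) = 1/(2 - 1*(-36)**2) = 1/(2 - 1*1296) = 1/(2 - 1296) = 1/(-1294) = -1/1294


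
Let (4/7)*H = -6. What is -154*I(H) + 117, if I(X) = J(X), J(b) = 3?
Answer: -345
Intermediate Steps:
H = -21/2 (H = (7/4)*(-6) = -21/2 ≈ -10.500)
I(X) = 3
-154*I(H) + 117 = -154*3 + 117 = -462 + 117 = -345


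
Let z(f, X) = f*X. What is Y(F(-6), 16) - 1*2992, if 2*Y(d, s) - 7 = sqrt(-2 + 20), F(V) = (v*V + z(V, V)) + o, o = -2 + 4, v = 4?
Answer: -5977/2 + 3*sqrt(2)/2 ≈ -2986.4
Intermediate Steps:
z(f, X) = X*f
o = 2
F(V) = 2 + V**2 + 4*V (F(V) = (4*V + V*V) + 2 = (4*V + V**2) + 2 = (V**2 + 4*V) + 2 = 2 + V**2 + 4*V)
Y(d, s) = 7/2 + 3*sqrt(2)/2 (Y(d, s) = 7/2 + sqrt(-2 + 20)/2 = 7/2 + sqrt(18)/2 = 7/2 + (3*sqrt(2))/2 = 7/2 + 3*sqrt(2)/2)
Y(F(-6), 16) - 1*2992 = (7/2 + 3*sqrt(2)/2) - 1*2992 = (7/2 + 3*sqrt(2)/2) - 2992 = -5977/2 + 3*sqrt(2)/2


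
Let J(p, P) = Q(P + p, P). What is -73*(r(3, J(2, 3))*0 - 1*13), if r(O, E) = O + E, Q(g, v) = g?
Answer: 949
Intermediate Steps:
J(p, P) = P + p
r(O, E) = E + O
-73*(r(3, J(2, 3))*0 - 1*13) = -73*(((3 + 2) + 3)*0 - 1*13) = -73*((5 + 3)*0 - 13) = -73*(8*0 - 13) = -73*(0 - 13) = -73*(-13) = 949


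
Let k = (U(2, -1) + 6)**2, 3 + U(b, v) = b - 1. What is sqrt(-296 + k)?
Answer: 2*I*sqrt(70) ≈ 16.733*I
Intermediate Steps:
U(b, v) = -4 + b (U(b, v) = -3 + (b - 1) = -3 + (-1 + b) = -4 + b)
k = 16 (k = ((-4 + 2) + 6)**2 = (-2 + 6)**2 = 4**2 = 16)
sqrt(-296 + k) = sqrt(-296 + 16) = sqrt(-280) = 2*I*sqrt(70)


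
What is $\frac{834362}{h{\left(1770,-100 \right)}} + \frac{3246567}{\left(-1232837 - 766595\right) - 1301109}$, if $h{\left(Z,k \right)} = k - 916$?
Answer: $- \frac{1378572250957}{1676674828} \approx -822.21$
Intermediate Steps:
$h{\left(Z,k \right)} = -916 + k$
$\frac{834362}{h{\left(1770,-100 \right)}} + \frac{3246567}{\left(-1232837 - 766595\right) - 1301109} = \frac{834362}{-916 - 100} + \frac{3246567}{\left(-1232837 - 766595\right) - 1301109} = \frac{834362}{-1016} + \frac{3246567}{-1999432 - 1301109} = 834362 \left(- \frac{1}{1016}\right) + \frac{3246567}{-3300541} = - \frac{417181}{508} + 3246567 \left(- \frac{1}{3300541}\right) = - \frac{417181}{508} - \frac{3246567}{3300541} = - \frac{1378572250957}{1676674828}$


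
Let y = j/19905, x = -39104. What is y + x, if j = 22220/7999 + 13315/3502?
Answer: -1453596745529909/37172584846 ≈ -39104.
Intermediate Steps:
j = 184321125/28012498 (j = 22220*(1/7999) + 13315*(1/3502) = 22220/7999 + 13315/3502 = 184321125/28012498 ≈ 6.5800)
y = 12288075/37172584846 (y = (184321125/28012498)/19905 = (184321125/28012498)*(1/19905) = 12288075/37172584846 ≈ 0.00033057)
y + x = 12288075/37172584846 - 39104 = -1453596745529909/37172584846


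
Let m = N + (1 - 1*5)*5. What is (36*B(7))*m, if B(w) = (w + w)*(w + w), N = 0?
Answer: -141120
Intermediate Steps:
B(w) = 4*w**2 (B(w) = (2*w)*(2*w) = 4*w**2)
m = -20 (m = 0 + (1 - 1*5)*5 = 0 + (1 - 5)*5 = 0 - 4*5 = 0 - 20 = -20)
(36*B(7))*m = (36*(4*7**2))*(-20) = (36*(4*49))*(-20) = (36*196)*(-20) = 7056*(-20) = -141120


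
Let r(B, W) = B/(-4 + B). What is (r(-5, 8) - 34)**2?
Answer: 90601/81 ≈ 1118.5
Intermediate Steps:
(r(-5, 8) - 34)**2 = (-5/(-4 - 5) - 34)**2 = (-5/(-9) - 34)**2 = (-5*(-1/9) - 34)**2 = (5/9 - 34)**2 = (-301/9)**2 = 90601/81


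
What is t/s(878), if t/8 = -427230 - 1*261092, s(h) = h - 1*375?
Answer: -5506576/503 ≈ -10947.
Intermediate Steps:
s(h) = -375 + h (s(h) = h - 375 = -375 + h)
t = -5506576 (t = 8*(-427230 - 1*261092) = 8*(-427230 - 261092) = 8*(-688322) = -5506576)
t/s(878) = -5506576/(-375 + 878) = -5506576/503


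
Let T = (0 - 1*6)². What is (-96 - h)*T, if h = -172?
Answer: 2736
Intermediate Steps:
T = 36 (T = (0 - 6)² = (-6)² = 36)
(-96 - h)*T = (-96 - 1*(-172))*36 = (-96 + 172)*36 = 76*36 = 2736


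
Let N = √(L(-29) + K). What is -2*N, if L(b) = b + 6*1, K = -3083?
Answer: -2*I*√3106 ≈ -111.46*I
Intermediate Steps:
L(b) = 6 + b (L(b) = b + 6 = 6 + b)
N = I*√3106 (N = √((6 - 29) - 3083) = √(-23 - 3083) = √(-3106) = I*√3106 ≈ 55.732*I)
-2*N = -2*I*√3106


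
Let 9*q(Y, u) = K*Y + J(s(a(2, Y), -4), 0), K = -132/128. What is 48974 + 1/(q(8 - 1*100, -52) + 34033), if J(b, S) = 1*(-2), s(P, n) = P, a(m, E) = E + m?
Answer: 120041101978/2451119 ≈ 48974.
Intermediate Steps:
J(b, S) = -2
K = -33/32 (K = -132*1/128 = -33/32 ≈ -1.0313)
q(Y, u) = -2/9 - 11*Y/96 (q(Y, u) = (-33*Y/32 - 2)/9 = (-2 - 33*Y/32)/9 = -2/9 - 11*Y/96)
48974 + 1/(q(8 - 1*100, -52) + 34033) = 48974 + 1/((-2/9 - 11*(8 - 1*100)/96) + 34033) = 48974 + 1/((-2/9 - 11*(8 - 100)/96) + 34033) = 48974 + 1/((-2/9 - 11/96*(-92)) + 34033) = 48974 + 1/((-2/9 + 253/24) + 34033) = 48974 + 1/(743/72 + 34033) = 48974 + 1/(2451119/72) = 48974 + 72/2451119 = 120041101978/2451119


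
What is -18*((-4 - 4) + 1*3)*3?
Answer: 270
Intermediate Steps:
-18*((-4 - 4) + 1*3)*3 = -18*(-8 + 3)*3 = -18*(-5)*3 = 90*3 = 270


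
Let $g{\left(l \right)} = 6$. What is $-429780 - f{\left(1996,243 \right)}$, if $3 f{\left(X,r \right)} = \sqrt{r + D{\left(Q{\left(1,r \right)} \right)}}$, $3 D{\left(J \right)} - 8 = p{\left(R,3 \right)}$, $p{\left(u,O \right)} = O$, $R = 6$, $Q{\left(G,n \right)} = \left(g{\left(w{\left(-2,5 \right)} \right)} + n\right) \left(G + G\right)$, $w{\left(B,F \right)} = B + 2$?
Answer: $-429780 - \frac{2 \sqrt{555}}{9} \approx -4.2979 \cdot 10^{5}$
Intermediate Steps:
$w{\left(B,F \right)} = 2 + B$
$Q{\left(G,n \right)} = 2 G \left(6 + n\right)$ ($Q{\left(G,n \right)} = \left(6 + n\right) \left(G + G\right) = \left(6 + n\right) 2 G = 2 G \left(6 + n\right)$)
$D{\left(J \right)} = \frac{11}{3}$ ($D{\left(J \right)} = \frac{8}{3} + \frac{1}{3} \cdot 3 = \frac{8}{3} + 1 = \frac{11}{3}$)
$f{\left(X,r \right)} = \frac{\sqrt{\frac{11}{3} + r}}{3}$ ($f{\left(X,r \right)} = \frac{\sqrt{r + \frac{11}{3}}}{3} = \frac{\sqrt{\frac{11}{3} + r}}{3}$)
$-429780 - f{\left(1996,243 \right)} = -429780 - \frac{\sqrt{33 + 9 \cdot 243}}{9} = -429780 - \frac{\sqrt{33 + 2187}}{9} = -429780 - \frac{\sqrt{2220}}{9} = -429780 - \frac{2 \sqrt{555}}{9}$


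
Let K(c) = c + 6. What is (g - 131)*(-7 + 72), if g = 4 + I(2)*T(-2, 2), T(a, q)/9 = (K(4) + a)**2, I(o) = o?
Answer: 66625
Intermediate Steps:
K(c) = 6 + c
T(a, q) = 9*(10 + a)**2 (T(a, q) = 9*((6 + 4) + a)**2 = 9*(10 + a)**2)
g = 1156 (g = 4 + 2*(9*(10 - 2)**2) = 4 + 2*(9*8**2) = 4 + 2*(9*64) = 4 + 2*576 = 4 + 1152 = 1156)
(g - 131)*(-7 + 72) = (1156 - 131)*(-7 + 72) = 1025*65 = 66625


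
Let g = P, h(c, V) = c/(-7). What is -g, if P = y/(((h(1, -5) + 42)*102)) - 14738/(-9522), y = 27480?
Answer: -189342649/23714541 ≈ -7.9842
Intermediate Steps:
h(c, V) = -c/7 (h(c, V) = c*(-⅐) = -c/7)
P = 189342649/23714541 (P = 27480/(((-⅐*1 + 42)*102)) - 14738/(-9522) = 27480/(((-⅐ + 42)*102)) - 14738*(-1/9522) = 27480/(((293/7)*102)) + 7369/4761 = 27480/(29886/7) + 7369/4761 = 27480*(7/29886) + 7369/4761 = 32060/4981 + 7369/4761 = 189342649/23714541 ≈ 7.9842)
g = 189342649/23714541 ≈ 7.9842
-g = -1*189342649/23714541 = -189342649/23714541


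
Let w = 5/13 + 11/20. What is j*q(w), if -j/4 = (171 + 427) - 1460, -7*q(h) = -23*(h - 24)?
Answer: -118896522/455 ≈ -2.6131e+5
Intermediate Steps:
w = 243/260 (w = 5*(1/13) + 11*(1/20) = 5/13 + 11/20 = 243/260 ≈ 0.93462)
q(h) = -552/7 + 23*h/7 (q(h) = -(-23)*(h - 24)/7 = -(-23)*(-24 + h)/7 = -(552 - 23*h)/7 = -552/7 + 23*h/7)
j = 3448 (j = -4*((171 + 427) - 1460) = -4*(598 - 1460) = -4*(-862) = 3448)
j*q(w) = 3448*(-552/7 + (23/7)*(243/260)) = 3448*(-552/7 + 5589/1820) = 3448*(-137931/1820) = -118896522/455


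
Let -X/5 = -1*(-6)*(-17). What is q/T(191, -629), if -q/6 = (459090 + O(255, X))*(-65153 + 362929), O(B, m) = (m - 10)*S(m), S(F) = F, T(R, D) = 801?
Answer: -141759242560/89 ≈ -1.5928e+9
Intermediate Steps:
X = 510 (X = -5*(-1*(-6))*(-17) = -30*(-17) = -5*(-102) = 510)
O(B, m) = m*(-10 + m) (O(B, m) = (m - 10)*m = (-10 + m)*m = m*(-10 + m))
q = -1275833183040 (q = -6*(459090 + 510*(-10 + 510))*(-65153 + 362929) = -6*(459090 + 510*500)*297776 = -6*(459090 + 255000)*297776 = -4284540*297776 = -6*212638863840 = -1275833183040)
q/T(191, -629) = -1275833183040/801 = -1275833183040*1/801 = -141759242560/89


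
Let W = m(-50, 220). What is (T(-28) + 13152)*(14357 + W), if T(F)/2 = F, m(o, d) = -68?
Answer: 187128744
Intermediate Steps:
W = -68
T(F) = 2*F
(T(-28) + 13152)*(14357 + W) = (2*(-28) + 13152)*(14357 - 68) = (-56 + 13152)*14289 = 13096*14289 = 187128744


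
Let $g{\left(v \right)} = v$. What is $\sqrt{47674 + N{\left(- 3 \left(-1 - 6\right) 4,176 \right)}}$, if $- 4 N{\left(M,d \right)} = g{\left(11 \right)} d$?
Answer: $11 \sqrt{390} \approx 217.23$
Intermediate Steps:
$N{\left(M,d \right)} = - \frac{11 d}{4}$
$\sqrt{47674 + N{\left(- 3 \left(-1 - 6\right) 4,176 \right)}} = \sqrt{47674 - 484} = \sqrt{47190} = 11 \sqrt{390}$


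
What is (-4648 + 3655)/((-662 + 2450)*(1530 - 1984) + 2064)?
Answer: 331/269896 ≈ 0.0012264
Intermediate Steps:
(-4648 + 3655)/((-662 + 2450)*(1530 - 1984) + 2064) = -993/(1788*(-454) + 2064) = -993/(-811752 + 2064) = -993/(-809688) = -993*(-1/809688) = 331/269896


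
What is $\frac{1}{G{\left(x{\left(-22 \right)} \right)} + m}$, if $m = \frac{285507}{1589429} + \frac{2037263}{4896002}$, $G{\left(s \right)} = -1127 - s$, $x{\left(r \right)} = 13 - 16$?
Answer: $- \frac{7781847562858}{8742160732916551} \approx -0.00089015$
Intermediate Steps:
$x{\left(r \right)} = -3$ ($x{\left(r \right)} = 13 - 16 = -3$)
$m = \frac{4635927735841}{7781847562858}$ ($m = 285507 \cdot \frac{1}{1589429} + 2037263 \cdot \frac{1}{4896002} = \frac{285507}{1589429} + \frac{2037263}{4896002} = \frac{4635927735841}{7781847562858} \approx 0.59574$)
$\frac{1}{G{\left(x{\left(-22 \right)} \right)} + m} = \frac{1}{\left(-1127 - -3\right) + \frac{4635927735841}{7781847562858}} = \frac{1}{\left(-1127 + 3\right) + \frac{4635927735841}{7781847562858}} = \frac{1}{-1124 + \frac{4635927735841}{7781847562858}} = \frac{1}{- \frac{8742160732916551}{7781847562858}} = - \frac{7781847562858}{8742160732916551}$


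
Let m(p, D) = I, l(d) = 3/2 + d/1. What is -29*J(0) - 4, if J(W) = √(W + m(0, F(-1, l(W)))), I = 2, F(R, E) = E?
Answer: -4 - 29*√2 ≈ -45.012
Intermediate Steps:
l(d) = 3/2 + d (l(d) = 3*(½) + d*1 = 3/2 + d)
m(p, D) = 2
J(W) = √(2 + W) (J(W) = √(W + 2) = √(2 + W))
-29*J(0) - 4 = -29*√(2 + 0) - 4 = -29*√2 - 4 = -4 - 29*√2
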